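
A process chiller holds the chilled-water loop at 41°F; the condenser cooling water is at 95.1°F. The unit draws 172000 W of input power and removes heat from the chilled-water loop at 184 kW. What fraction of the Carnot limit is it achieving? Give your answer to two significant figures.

Converting, Q̇_C = 184.0 kW = 184000 W, so COP_actual = Q̇_C/Ẇ = 184000/172000 = 1.070.
In absolute terms T_C = 278.15 K and T_H = 308.21 K, so ΔT = 30.06 K.
COP_Carnot = T_C/ΔT = 278.15/30.06 = 9.255.
η_II = COP_actual/COP_Carnot = 1.070/9.255 = 0.1156.

0.12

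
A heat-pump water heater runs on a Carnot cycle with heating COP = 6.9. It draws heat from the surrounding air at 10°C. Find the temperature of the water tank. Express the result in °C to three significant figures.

COP_HP = T_H/(T_H − T_C) rearranges to T_H = COP·T_C/(COP − 1).
With T_C = 283.15 K, T_H = 6.9 × 283.15/5.900 = 331.14 K.
Converting, 331.14 K = 57.99°C.

58.0 °C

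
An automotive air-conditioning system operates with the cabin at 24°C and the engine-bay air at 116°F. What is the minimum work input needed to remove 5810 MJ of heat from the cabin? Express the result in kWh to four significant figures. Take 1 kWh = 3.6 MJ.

123.1 kWh

In absolute terms T_C = 297.15 K and T_H = 319.82 K, so ΔT = 22.67 K.
The reversible limit is COP_R = T_C/ΔT = 13.11, so W_min = Q_C/COP = Q_C·ΔT/T_C.
W_min = 5810 × 22.67/297.15 = 443.2 MJ = 123.1 kWh.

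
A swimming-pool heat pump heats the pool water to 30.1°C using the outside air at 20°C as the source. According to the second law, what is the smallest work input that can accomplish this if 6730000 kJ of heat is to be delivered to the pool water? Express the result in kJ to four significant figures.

224100 kJ

In absolute terms T_C = 293.15 K and T_H = 303.25 K, so ΔT = 10.10 K.
The reversible limit is COP_HP = T_H/ΔT = 30.02, so W_min = Q_H/COP = Q_H·ΔT/T_H.
W_min = 6730000 × 10.10/303.25 = 224100 kJ.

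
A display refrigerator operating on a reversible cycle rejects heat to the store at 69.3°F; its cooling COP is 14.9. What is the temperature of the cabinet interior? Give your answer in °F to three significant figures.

For a Carnot refrigerator COP_R = T_C/(T_H − T_C), so T_C = COP·T_H/(1 + COP).
With T_H = 293.87 K, T_C = 14.9 × 293.87/15.90 = 275.39 K.
Converting, 275.39 K = 36.03°F.

36.0 °F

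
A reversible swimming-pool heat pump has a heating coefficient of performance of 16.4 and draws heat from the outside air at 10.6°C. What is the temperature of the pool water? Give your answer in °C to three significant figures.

29.0 °C

COP_HP = T_H/(T_H − T_C) rearranges to T_H = COP·T_C/(COP − 1).
With T_C = 283.75 K, T_H = 16.4 × 283.75/15.40 = 302.18 K.
Converting, 302.18 K = 29.03°C.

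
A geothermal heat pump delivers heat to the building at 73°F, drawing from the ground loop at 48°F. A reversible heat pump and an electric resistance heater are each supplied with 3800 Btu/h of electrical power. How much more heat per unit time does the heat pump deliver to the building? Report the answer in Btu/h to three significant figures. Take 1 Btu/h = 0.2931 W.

77200 Btu/h

In absolute terms T_C = 282.04 K and T_H = 295.93 K, so ΔT = 13.89 K.
COP_Carnot = T_H/ΔT = 295.93/13.89 = 21.31.
The heat pump delivers Q̇_H = COP × Ẇ = 80970 Btu/h; the resistance heater delivers Ẇ = 3800 Btu/h.
Extra = (COP − 1)·Ẇ = 77170 Btu/h.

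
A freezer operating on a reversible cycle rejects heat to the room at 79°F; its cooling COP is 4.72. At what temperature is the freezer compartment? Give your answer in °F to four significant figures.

For a Carnot refrigerator COP_R = T_C/(T_H − T_C), so T_C = COP·T_H/(1 + COP).
With T_H = 299.26 K, T_C = 4.72 × 299.26/5.720 = 246.94 K.
Converting, 246.94 K = -15.17°F.

-15.17 °F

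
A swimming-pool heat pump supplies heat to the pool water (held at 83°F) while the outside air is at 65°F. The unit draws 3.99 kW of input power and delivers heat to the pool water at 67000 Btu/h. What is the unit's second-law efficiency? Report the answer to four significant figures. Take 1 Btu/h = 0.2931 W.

0.1633

Converting, Q̇_H = 67000 Btu/h = 19.64 kW, so COP_actual = Q̇_H/Ẇ = 19.64/3.990 = 4.922.
In absolute terms T_C = 291.48 K and T_H = 301.48 K, so ΔT = 10.00 K.
COP_Carnot = T_H/ΔT = 301.48/10.00 = 30.15.
η_II = COP_actual/COP_Carnot = 4.922/30.15 = 0.1633.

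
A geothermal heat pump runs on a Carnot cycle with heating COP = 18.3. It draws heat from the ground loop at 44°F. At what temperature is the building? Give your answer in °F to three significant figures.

COP_HP = T_H/(T_H − T_C) rearranges to T_H = COP·T_C/(COP − 1).
With T_C = 279.82 K, T_H = 18.3 × 279.82/17.30 = 295.99 K.
Converting, 295.99 K = 73.11°F.

73.1 °F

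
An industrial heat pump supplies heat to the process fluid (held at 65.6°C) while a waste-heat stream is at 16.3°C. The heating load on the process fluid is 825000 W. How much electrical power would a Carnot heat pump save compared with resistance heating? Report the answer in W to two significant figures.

In absolute terms T_C = 289.45 K and T_H = 338.75 K, so ΔT = 49.30 K.
COP_Carnot = T_H/ΔT = 338.75/49.30 = 6.871.
Resistance heating needs Ẇ_res = Q̇_H = 825000 W; the reversible heat pump needs only Ẇ_hp = Q̇_H/COP = 120100 W.
Saving = 825000 − 120100 = 704900 W.

700000 W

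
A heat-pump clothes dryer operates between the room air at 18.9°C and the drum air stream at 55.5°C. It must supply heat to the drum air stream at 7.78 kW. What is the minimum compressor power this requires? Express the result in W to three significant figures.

In absolute terms T_C = 292.05 K and T_H = 328.65 K, so ΔT = 36.60 K.
COP_Carnot = T_H/ΔT = 328.65/36.60 = 8.980.
Ẇ_min = Q̇/COP_Carnot = 7.780/8.980 = 0.8664 kW = 866.4 W.

866 W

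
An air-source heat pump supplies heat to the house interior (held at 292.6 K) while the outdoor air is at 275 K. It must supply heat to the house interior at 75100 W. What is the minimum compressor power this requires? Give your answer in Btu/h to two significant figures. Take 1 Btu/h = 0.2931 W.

15000 Btu/h

The reservoir spacing is ΔT = 292.6 − 275 = 17.60 K.
COP_Carnot = T_H/ΔT = 292.60/17.60 = 16.63.
Ẇ_min = Q̇/COP_Carnot = 75100/16.63 = 4517 W = 15410 Btu/h.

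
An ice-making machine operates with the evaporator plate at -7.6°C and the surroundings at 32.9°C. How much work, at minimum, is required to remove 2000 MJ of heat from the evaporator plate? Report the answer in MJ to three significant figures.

305 MJ

In absolute terms T_C = 265.55 K and T_H = 306.05 K, so ΔT = 40.50 K.
The reversible limit is COP_R = T_C/ΔT = 6.557, so W_min = Q_C/COP = Q_C·ΔT/T_C.
W_min = 2000 × 40.50/265.55 = 305.0 MJ.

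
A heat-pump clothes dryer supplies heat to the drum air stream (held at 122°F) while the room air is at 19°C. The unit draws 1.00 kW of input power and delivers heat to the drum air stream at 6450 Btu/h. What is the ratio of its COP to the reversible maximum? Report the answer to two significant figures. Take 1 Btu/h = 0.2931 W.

Converting, Q̇_H = 6450 Btu/h = 1.890 kW, so COP_actual = Q̇_H/Ẇ = 1.890/1.000 = 1.890.
In absolute terms T_C = 292.15 K and T_H = 323.15 K, so ΔT = 31.00 K.
COP_Carnot = T_H/ΔT = 323.15/31.00 = 10.42.
η_II = COP_actual/COP_Carnot = 1.890/10.42 = 0.1814.

0.18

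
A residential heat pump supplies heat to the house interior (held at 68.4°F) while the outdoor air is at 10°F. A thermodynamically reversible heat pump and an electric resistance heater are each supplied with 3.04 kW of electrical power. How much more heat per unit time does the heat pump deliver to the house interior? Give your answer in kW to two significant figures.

In absolute terms T_C = 260.93 K and T_H = 293.37 K, so ΔT = 32.44 K.
COP_Carnot = T_H/ΔT = 293.37/32.44 = 9.042.
The heat pump delivers Q̇_H = COP × Ẇ = 27.49 kW; the resistance heater delivers Ẇ = 3.040 kW.
Extra = (COP − 1)·Ẇ = 24.45 kW.

24 kW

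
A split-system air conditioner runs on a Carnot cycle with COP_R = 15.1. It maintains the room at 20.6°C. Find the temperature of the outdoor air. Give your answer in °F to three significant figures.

COP_R = T_C/(T_H − T_C) gives T_H − T_C = T_C/COP.
With T_C = 293.75 K, T_H = 293.75 × (1 + 1/15.1) = 313.20 K.
Converting, 313.20 K = 104.10°F.

104 °F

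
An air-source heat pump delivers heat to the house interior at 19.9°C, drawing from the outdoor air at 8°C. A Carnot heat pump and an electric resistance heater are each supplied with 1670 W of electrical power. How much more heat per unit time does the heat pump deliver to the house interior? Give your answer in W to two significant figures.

In absolute terms T_C = 281.15 K and T_H = 293.05 K, so ΔT = 11.90 K.
COP_Carnot = T_H/ΔT = 293.05/11.90 = 24.63.
The heat pump delivers Q̇_H = COP × Ẇ = 41130 W; the resistance heater delivers Ẇ = 1670 W.
Extra = (COP − 1)·Ẇ = 39460 W.

39000 W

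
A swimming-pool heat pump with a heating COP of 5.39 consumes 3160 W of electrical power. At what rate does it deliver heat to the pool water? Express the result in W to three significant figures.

Q̇_H = COP_HP × Ẇ = 5.39 × 3160 = 17030 W.

17000 W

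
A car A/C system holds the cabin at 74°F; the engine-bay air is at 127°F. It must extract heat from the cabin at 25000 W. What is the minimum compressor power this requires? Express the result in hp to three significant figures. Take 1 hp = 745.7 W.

In absolute terms T_C = 296.48 K and T_H = 325.93 K, so ΔT = 29.44 K.
COP_Carnot = T_C/ΔT = 296.48/29.44 = 10.07.
Ẇ_min = Q̇/COP_Carnot = 25000/10.07 = 2483 W = 3.329 hp.

3.33 hp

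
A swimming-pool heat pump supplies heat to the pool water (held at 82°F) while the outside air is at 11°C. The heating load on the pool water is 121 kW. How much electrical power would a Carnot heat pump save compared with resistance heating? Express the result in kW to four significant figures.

114.3 kW

In absolute terms T_C = 284.15 K and T_H = 300.93 K, so ΔT = 16.78 K.
COP_Carnot = T_H/ΔT = 300.93/16.78 = 17.94.
Resistance heating needs Ẇ_res = Q̇_H = 121.0 kW; the reversible heat pump needs only Ẇ_hp = Q̇_H/COP = 6.746 kW.
Saving = 121.0 − 6.746 = 114.3 kW.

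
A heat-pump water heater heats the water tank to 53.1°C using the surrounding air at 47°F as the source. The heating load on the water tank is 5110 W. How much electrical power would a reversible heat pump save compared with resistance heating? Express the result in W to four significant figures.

4409 W

In absolute terms T_C = 281.48 K and T_H = 326.25 K, so ΔT = 44.77 K.
COP_Carnot = T_H/ΔT = 326.25/44.77 = 7.288.
Resistance heating needs Ẇ_res = Q̇_H = 5110 W; the reversible heat pump needs only Ẇ_hp = Q̇_H/COP = 701.2 W.
Saving = 5110 − 701.2 = 4409 W.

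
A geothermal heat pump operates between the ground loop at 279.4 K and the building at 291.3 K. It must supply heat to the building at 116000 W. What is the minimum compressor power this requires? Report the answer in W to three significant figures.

The reservoir spacing is ΔT = 291.3 − 279.4 = 11.90 K.
COP_Carnot = T_H/ΔT = 291.30/11.90 = 24.48.
Ẇ_min = Q̇/COP_Carnot = 116000/24.48 = 4739 W.

4740 W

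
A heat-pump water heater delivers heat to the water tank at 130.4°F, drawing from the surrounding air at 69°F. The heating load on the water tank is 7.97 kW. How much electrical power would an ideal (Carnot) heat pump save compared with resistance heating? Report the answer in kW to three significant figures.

7.14 kW

In absolute terms T_C = 293.71 K and T_H = 327.82 K, so ΔT = 34.11 K.
COP_Carnot = T_H/ΔT = 327.82/34.11 = 9.610.
Resistance heating needs Ẇ_res = Q̇_H = 7.970 kW; the reversible heat pump needs only Ẇ_hp = Q̇_H/COP = 0.8293 kW.
Saving = 7.970 − 0.8293 = 7.141 kW.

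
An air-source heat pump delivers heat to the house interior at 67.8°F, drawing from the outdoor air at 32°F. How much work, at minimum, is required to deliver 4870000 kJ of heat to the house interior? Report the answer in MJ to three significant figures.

331 MJ

In absolute terms T_C = 273.15 K and T_H = 293.04 K, so ΔT = 19.89 K.
The reversible limit is COP_HP = T_H/ΔT = 14.73, so W_min = Q_H/COP = Q_H·ΔT/T_H.
W_min = 4870000 × 19.89/293.04 = 330500 kJ = 330.5 MJ.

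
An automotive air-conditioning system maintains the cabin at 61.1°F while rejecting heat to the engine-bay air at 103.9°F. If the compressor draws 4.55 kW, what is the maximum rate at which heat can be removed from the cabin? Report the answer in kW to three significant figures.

In absolute terms T_C = 289.32 K and T_H = 313.09 K, so ΔT = 23.78 K.
COP_Carnot = T_C/ΔT = 289.32/23.78 = 12.17.
Q̇_max = COP_Carnot × Ẇ = 12.17 × 4.550 kW = 55.36 kW.

55.4 kW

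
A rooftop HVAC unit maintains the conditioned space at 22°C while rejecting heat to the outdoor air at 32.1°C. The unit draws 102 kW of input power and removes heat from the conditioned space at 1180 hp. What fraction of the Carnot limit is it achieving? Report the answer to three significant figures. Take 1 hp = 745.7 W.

Converting, Q̇_C = 1180 hp = 879.9 kW, so COP_actual = Q̇_C/Ẇ = 879.9/102.0 = 8.627.
In absolute terms T_C = 295.15 K and T_H = 305.25 K, so ΔT = 10.10 K.
COP_Carnot = T_C/ΔT = 295.15/10.10 = 29.22.
η_II = COP_actual/COP_Carnot = 8.627/29.22 = 0.2952.

0.295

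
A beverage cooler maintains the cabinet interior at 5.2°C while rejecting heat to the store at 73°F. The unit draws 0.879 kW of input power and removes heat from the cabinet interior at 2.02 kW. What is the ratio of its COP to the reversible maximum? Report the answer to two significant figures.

0.15

COP_actual = Q̇_C/Ẇ = 2.020/0.8790 = 2.298.
In absolute terms T_C = 278.35 K and T_H = 295.93 K, so ΔT = 17.58 K.
COP_Carnot = T_C/ΔT = 278.35/17.58 = 15.84.
η_II = COP_actual/COP_Carnot = 2.298/15.84 = 0.1451.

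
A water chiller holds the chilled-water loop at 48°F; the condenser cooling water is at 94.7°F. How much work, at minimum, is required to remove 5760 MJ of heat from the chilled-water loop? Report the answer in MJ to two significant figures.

530 MJ

In absolute terms T_C = 282.04 K and T_H = 307.98 K, so ΔT = 25.94 K.
The reversible limit is COP_R = T_C/ΔT = 10.87, so W_min = Q_C/COP = Q_C·ΔT/T_C.
W_min = 5760 × 25.94/282.04 = 529.9 MJ.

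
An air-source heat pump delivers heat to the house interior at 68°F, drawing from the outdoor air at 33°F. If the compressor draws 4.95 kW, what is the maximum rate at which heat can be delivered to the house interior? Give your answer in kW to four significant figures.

In absolute terms T_C = 273.71 K and T_H = 293.15 K, so ΔT = 19.44 K.
COP_Carnot = T_H/ΔT = 293.15/19.44 = 15.08.
Q̇_max = COP_Carnot × Ẇ = 15.08 × 4.950 kW = 74.63 kW.

74.63 kW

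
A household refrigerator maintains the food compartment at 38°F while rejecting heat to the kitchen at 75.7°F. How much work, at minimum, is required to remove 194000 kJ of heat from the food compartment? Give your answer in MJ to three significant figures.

In absolute terms T_C = 276.48 K and T_H = 297.43 K, so ΔT = 20.94 K.
The reversible limit is COP_R = T_C/ΔT = 13.20, so W_min = Q_C/COP = Q_C·ΔT/T_C.
W_min = 194000 × 20.94/276.48 = 14700 kJ = 14.70 MJ.

14.7 MJ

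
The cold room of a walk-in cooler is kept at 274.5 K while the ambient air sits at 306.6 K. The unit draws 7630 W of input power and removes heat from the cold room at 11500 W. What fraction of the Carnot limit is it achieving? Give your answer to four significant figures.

0.1763

COP_actual = Q̇_C/Ẇ = 11500/7630 = 1.507.
The reservoir spacing is ΔT = 306.6 − 274.5 = 32.10 K.
COP_Carnot = T_C/ΔT = 274.50/32.10 = 8.551.
η_II = COP_actual/COP_Carnot = 1.507/8.551 = 0.1763.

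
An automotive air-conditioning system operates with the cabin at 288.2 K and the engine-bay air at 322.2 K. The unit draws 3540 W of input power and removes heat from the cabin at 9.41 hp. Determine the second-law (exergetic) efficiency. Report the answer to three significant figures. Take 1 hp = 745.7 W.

0.234

Converting, Q̇_C = 9.410 hp = 7017 W, so COP_actual = Q̇_C/Ẇ = 7017/3540 = 1.982.
The reservoir spacing is ΔT = 322.2 − 288.2 = 34.00 K.
COP_Carnot = T_C/ΔT = 288.20/34.00 = 8.476.
η_II = COP_actual/COP_Carnot = 1.982/8.476 = 0.2338.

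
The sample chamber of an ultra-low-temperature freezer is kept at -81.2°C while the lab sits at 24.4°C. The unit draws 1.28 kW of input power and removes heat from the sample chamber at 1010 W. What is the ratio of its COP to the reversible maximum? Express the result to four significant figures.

0.4341

Converting, Q̇_C = 1010 W = 1.010 kW, so COP_actual = Q̇_C/Ẇ = 1.010/1.280 = 0.7891.
In absolute terms T_C = 191.95 K and T_H = 297.55 K, so ΔT = 105.6 K.
COP_Carnot = T_C/ΔT = 191.95/105.6 = 1.818.
η_II = COP_actual/COP_Carnot = 0.7891/1.818 = 0.4341.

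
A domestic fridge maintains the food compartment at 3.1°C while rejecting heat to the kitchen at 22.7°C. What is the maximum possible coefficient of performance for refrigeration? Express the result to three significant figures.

14.1

In absolute terms T_C = 276.25 K and T_H = 295.85 K, so ΔT = 19.60 K.
For a reversible cycle, COP_Carnot = T_C/ΔT = 276.25/19.60 = 14.09.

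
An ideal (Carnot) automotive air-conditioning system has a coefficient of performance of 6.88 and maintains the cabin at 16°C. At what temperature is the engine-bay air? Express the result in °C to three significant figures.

58.0 °C

COP_R = T_C/(T_H − T_C) gives T_H − T_C = T_C/COP.
With T_C = 289.15 K, T_H = 289.15 × (1 + 1/6.88) = 331.18 K.
Converting, 331.18 K = 58.03°C.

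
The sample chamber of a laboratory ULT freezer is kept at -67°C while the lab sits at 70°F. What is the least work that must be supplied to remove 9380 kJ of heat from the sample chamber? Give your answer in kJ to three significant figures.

4010 kJ

In absolute terms T_C = 206.15 K and T_H = 294.26 K, so ΔT = 88.11 K.
The reversible limit is COP_R = T_C/ΔT = 2.340, so W_min = Q_C/COP = Q_C·ΔT/T_C.
W_min = 9380 × 88.11/206.15 = 4009 kJ.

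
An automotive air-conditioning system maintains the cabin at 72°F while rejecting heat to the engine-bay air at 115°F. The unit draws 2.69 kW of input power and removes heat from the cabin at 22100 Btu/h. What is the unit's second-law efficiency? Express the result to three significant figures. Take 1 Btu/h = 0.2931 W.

Converting, Q̇_C = 22100 Btu/h = 6.478 kW, so COP_actual = Q̇_C/Ẇ = 6.478/2.690 = 2.408.
In absolute terms T_C = 295.37 K and T_H = 319.26 K, so ΔT = 23.89 K.
COP_Carnot = T_C/ΔT = 295.37/23.89 = 12.36.
η_II = COP_actual/COP_Carnot = 2.408/12.36 = 0.1948.

0.195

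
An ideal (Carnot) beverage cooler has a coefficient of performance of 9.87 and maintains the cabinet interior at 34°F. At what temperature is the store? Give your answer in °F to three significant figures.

COP_R = T_C/(T_H − T_C) gives T_H − T_C = T_C/COP.
With T_C = 274.26 K, T_H = 274.26 × (1 + 1/9.87) = 302.05 K.
Converting, 302.05 K = 84.02°F.

84.0 °F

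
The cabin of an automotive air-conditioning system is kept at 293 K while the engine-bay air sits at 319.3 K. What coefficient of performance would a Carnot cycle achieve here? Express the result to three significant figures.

The reservoir spacing is ΔT = 319.3 − 293 = 26.30 K.
For a reversible cycle, COP_Carnot = T_C/ΔT = 293.00/26.30 = 11.14.

11.1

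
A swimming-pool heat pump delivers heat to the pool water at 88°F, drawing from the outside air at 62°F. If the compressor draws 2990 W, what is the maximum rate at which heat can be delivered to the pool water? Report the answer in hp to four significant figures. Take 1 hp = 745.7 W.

In absolute terms T_C = 289.82 K and T_H = 304.26 K, so ΔT = 14.44 K.
COP_Carnot = T_H/ΔT = 304.26/14.44 = 21.06.
Q̇_max = COP_Carnot × Ẇ = 21.06 × 2990 W = 62980 W = 84.46 hp.

84.46 hp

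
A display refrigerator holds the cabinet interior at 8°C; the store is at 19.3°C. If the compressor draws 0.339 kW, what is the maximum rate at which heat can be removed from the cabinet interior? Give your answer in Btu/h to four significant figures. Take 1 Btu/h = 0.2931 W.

28780 Btu/h

In absolute terms T_C = 281.15 K and T_H = 292.45 K, so ΔT = 11.30 K.
COP_Carnot = T_C/ΔT = 281.15/11.30 = 24.88.
Q̇_max = COP_Carnot × Ẇ = 24.88 × 0.3390 kW = 8.435 kW = 28780 Btu/h.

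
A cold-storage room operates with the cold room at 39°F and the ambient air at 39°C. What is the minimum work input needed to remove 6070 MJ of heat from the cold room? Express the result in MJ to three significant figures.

In absolute terms T_C = 277.04 K and T_H = 312.15 K, so ΔT = 35.11 K.
The reversible limit is COP_R = T_C/ΔT = 7.890, so W_min = Q_C/COP = Q_C·ΔT/T_C.
W_min = 6070 × 35.11/277.04 = 769.3 MJ.

769 MJ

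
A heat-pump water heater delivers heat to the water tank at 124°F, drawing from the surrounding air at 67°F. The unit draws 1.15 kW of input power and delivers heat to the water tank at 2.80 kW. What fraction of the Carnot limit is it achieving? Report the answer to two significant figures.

0.24

COP_actual = Q̇_H/Ẇ = 2.800/1.150 = 2.435.
In absolute terms T_C = 292.59 K and T_H = 324.26 K, so ΔT = 31.67 K.
COP_Carnot = T_H/ΔT = 324.26/31.67 = 10.24.
η_II = COP_actual/COP_Carnot = 2.435/10.24 = 0.2378.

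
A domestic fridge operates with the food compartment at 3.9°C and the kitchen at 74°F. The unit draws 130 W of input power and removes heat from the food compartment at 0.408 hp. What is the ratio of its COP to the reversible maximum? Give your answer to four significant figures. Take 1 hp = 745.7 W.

0.1642

Converting, Q̇_C = 0.4080 hp = 304.2 W, so COP_actual = Q̇_C/Ẇ = 304.2/130.0 = 2.340.
In absolute terms T_C = 277.05 K and T_H = 296.48 K, so ΔT = 19.43 K.
COP_Carnot = T_C/ΔT = 277.05/19.43 = 14.26.
η_II = COP_actual/COP_Carnot = 2.340/14.26 = 0.1642.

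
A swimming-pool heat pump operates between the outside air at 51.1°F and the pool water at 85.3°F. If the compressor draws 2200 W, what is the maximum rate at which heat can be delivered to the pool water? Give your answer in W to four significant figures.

In absolute terms T_C = 283.76 K and T_H = 302.76 K, so ΔT = 19.00 K.
COP_Carnot = T_H/ΔT = 302.76/19.00 = 15.93.
Q̇_max = COP_Carnot × Ẇ = 15.93 × 2200 W = 35060 W.

35060 W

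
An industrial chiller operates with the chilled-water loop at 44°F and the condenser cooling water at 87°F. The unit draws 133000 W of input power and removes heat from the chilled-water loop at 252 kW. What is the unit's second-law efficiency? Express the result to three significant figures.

0.162

Converting, Q̇_C = 252.0 kW = 252000 W, so COP_actual = Q̇_C/Ẇ = 252000/133000 = 1.895.
In absolute terms T_C = 279.82 K and T_H = 303.71 K, so ΔT = 23.89 K.
COP_Carnot = T_C/ΔT = 279.82/23.89 = 11.71.
η_II = COP_actual/COP_Carnot = 1.895/11.71 = 0.1618.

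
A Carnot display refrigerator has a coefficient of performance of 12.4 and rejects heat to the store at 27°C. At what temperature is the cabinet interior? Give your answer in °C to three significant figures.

4.60 °C

For a Carnot refrigerator COP_R = T_C/(T_H − T_C), so T_C = COP·T_H/(1 + COP).
With T_H = 300.15 K, T_C = 12.4 × 300.15/13.40 = 277.75 K.
Converting, 277.75 K = 4.60°C.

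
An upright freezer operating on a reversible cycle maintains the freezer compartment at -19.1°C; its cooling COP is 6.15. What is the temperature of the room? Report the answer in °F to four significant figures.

COP_R = T_C/(T_H − T_C) gives T_H − T_C = T_C/COP.
With T_C = 254.05 K, T_H = 254.05 × (1 + 1/6.15) = 295.36 K.
Converting, 295.36 K = 71.98°F.

71.98 °F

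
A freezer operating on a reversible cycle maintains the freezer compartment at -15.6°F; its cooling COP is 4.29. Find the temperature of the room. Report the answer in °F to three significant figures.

87.9 °F

COP_R = T_C/(T_H − T_C) gives T_H − T_C = T_C/COP.
With T_C = 246.71 K, T_H = 246.71 × (1 + 1/4.29) = 304.21 K.
Converting, 304.21 K = 87.91°F.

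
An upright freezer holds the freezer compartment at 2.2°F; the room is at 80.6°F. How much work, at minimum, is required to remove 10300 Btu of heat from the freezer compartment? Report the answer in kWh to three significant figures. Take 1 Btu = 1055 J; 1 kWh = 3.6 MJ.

In absolute terms T_C = 256.59 K and T_H = 300.15 K, so ΔT = 43.56 K.
The reversible limit is COP_R = T_C/ΔT = 5.891, so W_min = Q_C/COP = Q_C·ΔT/T_C.
W_min = 10300 × 43.56/256.59 = 1748 Btu = 0.5124 kWh.

0.512 kWh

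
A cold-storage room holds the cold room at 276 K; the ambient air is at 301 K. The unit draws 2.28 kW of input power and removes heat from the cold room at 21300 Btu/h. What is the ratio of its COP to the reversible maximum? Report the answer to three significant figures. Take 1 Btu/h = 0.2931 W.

0.248

Converting, Q̇_C = 21300 Btu/h = 6.243 kW, so COP_actual = Q̇_C/Ẇ = 6.243/2.280 = 2.738.
The reservoir spacing is ΔT = 301 − 276 = 25.00 K.
COP_Carnot = T_C/ΔT = 276.00/25.00 = 11.04.
η_II = COP_actual/COP_Carnot = 2.738/11.04 = 0.2480.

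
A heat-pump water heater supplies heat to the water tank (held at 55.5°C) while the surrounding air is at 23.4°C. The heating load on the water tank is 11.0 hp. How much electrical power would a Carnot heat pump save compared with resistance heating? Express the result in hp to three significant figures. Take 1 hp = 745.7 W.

In absolute terms T_C = 296.55 K and T_H = 328.65 K, so ΔT = 32.10 K.
COP_Carnot = T_H/ΔT = 328.65/32.10 = 10.24.
Resistance heating needs Ẇ_res = Q̇_H = 11.00 hp; the reversible heat pump needs only Ẇ_hp = Q̇_H/COP = 1.074 hp.
Saving = 11.00 − 1.074 = 9.926 hp.

9.93 hp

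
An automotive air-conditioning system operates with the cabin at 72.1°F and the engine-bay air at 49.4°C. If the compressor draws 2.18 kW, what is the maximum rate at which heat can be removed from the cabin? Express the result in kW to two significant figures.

In absolute terms T_C = 295.43 K and T_H = 322.55 K, so ΔT = 27.12 K.
COP_Carnot = T_C/ΔT = 295.43/27.12 = 10.89.
Q̇_max = COP_Carnot × Ẇ = 10.89 × 2.180 kW = 23.75 kW.

24 kW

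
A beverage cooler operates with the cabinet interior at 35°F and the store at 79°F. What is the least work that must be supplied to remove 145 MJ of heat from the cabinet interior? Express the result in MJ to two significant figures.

13 MJ

In absolute terms T_C = 274.82 K and T_H = 299.26 K, so ΔT = 24.44 K.
The reversible limit is COP_R = T_C/ΔT = 11.24, so W_min = Q_C/COP = Q_C·ΔT/T_C.
W_min = 145.0 × 24.44/274.82 = 12.90 MJ.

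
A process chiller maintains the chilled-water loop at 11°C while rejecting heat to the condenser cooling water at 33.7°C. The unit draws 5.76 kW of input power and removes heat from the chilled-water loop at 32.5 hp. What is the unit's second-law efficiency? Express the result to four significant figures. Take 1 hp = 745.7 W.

0.3361

Converting, Q̇_C = 32.50 hp = 24.24 kW, so COP_actual = Q̇_C/Ẇ = 24.24/5.760 = 4.208.
In absolute terms T_C = 284.15 K and T_H = 306.85 K, so ΔT = 22.70 K.
COP_Carnot = T_C/ΔT = 284.15/22.70 = 12.52.
η_II = COP_actual/COP_Carnot = 4.208/12.52 = 0.3361.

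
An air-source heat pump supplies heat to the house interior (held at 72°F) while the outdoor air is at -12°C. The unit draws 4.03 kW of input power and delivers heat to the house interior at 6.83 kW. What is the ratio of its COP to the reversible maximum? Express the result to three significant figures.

0.196

COP_actual = Q̇_H/Ẇ = 6.830/4.030 = 1.695.
In absolute terms T_C = 261.15 K and T_H = 295.37 K, so ΔT = 34.22 K.
COP_Carnot = T_H/ΔT = 295.37/34.22 = 8.631.
η_II = COP_actual/COP_Carnot = 1.695/8.631 = 0.1964.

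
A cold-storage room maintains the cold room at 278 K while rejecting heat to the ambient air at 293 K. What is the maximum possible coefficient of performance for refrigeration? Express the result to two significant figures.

The reservoir spacing is ΔT = 293 − 278 = 15.00 K.
For a reversible cycle, COP_Carnot = T_C/ΔT = 278.00/15.00 = 18.53.

19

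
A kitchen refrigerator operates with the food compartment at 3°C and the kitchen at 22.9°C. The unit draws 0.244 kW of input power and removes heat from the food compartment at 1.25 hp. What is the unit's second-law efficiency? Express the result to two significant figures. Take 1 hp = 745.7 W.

0.28

Converting, Q̇_C = 1.250 hp = 0.9321 kW, so COP_actual = Q̇_C/Ẇ = 0.9321/0.2440 = 3.820.
In absolute terms T_C = 276.15 K and T_H = 296.05 K, so ΔT = 19.90 K.
COP_Carnot = T_C/ΔT = 276.15/19.90 = 13.88.
η_II = COP_actual/COP_Carnot = 3.820/13.88 = 0.2753.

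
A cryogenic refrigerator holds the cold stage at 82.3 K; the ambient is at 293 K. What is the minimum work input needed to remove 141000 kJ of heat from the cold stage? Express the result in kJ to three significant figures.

361000 kJ

The reservoir spacing is ΔT = 293 − 82.3 = 210.7 K.
The reversible limit is COP_R = T_C/ΔT = 0.3906, so W_min = Q_C/COP = Q_C·ΔT/T_C.
W_min = 141000 × 210.7/82.30 = 361000 kJ.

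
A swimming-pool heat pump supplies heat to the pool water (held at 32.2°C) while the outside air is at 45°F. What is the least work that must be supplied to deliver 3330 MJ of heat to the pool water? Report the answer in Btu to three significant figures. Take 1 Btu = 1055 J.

258000 Btu

In absolute terms T_C = 280.37 K and T_H = 305.35 K, so ΔT = 24.98 K.
The reversible limit is COP_HP = T_H/ΔT = 12.22, so W_min = Q_H/COP = Q_H·ΔT/T_H.
W_min = 3330 × 24.98/305.35 = 272.4 MJ = 258200 Btu.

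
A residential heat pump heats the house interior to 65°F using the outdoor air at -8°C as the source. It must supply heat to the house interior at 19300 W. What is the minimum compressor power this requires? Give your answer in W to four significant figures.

In absolute terms T_C = 265.15 K and T_H = 291.48 K, so ΔT = 26.33 K.
COP_Carnot = T_H/ΔT = 291.48/26.33 = 11.07.
Ẇ_min = Q̇/COP_Carnot = 19300/11.07 = 1744 W.

1744 W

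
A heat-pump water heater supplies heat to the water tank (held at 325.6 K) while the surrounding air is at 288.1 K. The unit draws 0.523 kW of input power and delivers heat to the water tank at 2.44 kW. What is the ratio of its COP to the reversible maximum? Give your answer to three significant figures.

0.537

COP_actual = Q̇_H/Ẇ = 2.440/0.5230 = 4.665.
The reservoir spacing is ΔT = 325.6 − 288.1 = 37.50 K.
COP_Carnot = T_H/ΔT = 325.60/37.50 = 8.683.
η_II = COP_actual/COP_Carnot = 4.665/8.683 = 0.5373.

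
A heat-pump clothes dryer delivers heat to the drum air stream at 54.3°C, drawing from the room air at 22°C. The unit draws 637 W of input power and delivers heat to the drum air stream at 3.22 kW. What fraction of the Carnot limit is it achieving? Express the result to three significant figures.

0.499

Converting, Q̇_H = 3.220 kW = 3220 W, so COP_actual = Q̇_H/Ẇ = 3220/637.0 = 5.055.
In absolute terms T_C = 295.15 K and T_H = 327.45 K, so ΔT = 32.30 K.
COP_Carnot = T_H/ΔT = 327.45/32.30 = 10.14.
η_II = COP_actual/COP_Carnot = 5.055/10.14 = 0.4986.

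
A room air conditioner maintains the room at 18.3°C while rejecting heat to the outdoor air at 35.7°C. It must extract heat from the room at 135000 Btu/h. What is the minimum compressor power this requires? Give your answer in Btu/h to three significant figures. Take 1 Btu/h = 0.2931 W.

In absolute terms T_C = 291.45 K and T_H = 308.85 K, so ΔT = 17.40 K.
COP_Carnot = T_C/ΔT = 291.45/17.40 = 16.75.
Ẇ_min = Q̇/COP_Carnot = 135000/16.75 = 8060 Btu/h.

8060 Btu/h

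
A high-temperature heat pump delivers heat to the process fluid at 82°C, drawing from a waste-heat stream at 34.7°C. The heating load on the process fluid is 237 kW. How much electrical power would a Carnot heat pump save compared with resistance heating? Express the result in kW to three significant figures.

In absolute terms T_C = 307.85 K and T_H = 355.15 K, so ΔT = 47.30 K.
COP_Carnot = T_H/ΔT = 355.15/47.30 = 7.508.
Resistance heating needs Ẇ_res = Q̇_H = 237.0 kW; the reversible heat pump needs only Ẇ_hp = Q̇_H/COP = 31.56 kW.
Saving = 237.0 − 31.56 = 205.4 kW.

205 kW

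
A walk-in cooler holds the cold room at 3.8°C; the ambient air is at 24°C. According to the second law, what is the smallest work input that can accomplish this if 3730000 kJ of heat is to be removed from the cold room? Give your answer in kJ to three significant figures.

In absolute terms T_C = 276.95 K and T_H = 297.15 K, so ΔT = 20.20 K.
The reversible limit is COP_R = T_C/ΔT = 13.71, so W_min = Q_C/COP = Q_C·ΔT/T_C.
W_min = 3730000 × 20.20/276.95 = 272100 kJ.

272000 kJ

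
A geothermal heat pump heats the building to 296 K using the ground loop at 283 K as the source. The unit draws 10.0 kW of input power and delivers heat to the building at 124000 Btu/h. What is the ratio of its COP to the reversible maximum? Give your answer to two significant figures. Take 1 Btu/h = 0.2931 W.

0.16

Converting, Q̇_H = 124000 Btu/h = 36.34 kW, so COP_actual = Q̇_H/Ẇ = 36.34/10.00 = 3.634.
The reservoir spacing is ΔT = 296 − 283 = 13.00 K.
COP_Carnot = T_H/ΔT = 296.00/13.00 = 22.77.
η_II = COP_actual/COP_Carnot = 3.634/22.77 = 0.1596.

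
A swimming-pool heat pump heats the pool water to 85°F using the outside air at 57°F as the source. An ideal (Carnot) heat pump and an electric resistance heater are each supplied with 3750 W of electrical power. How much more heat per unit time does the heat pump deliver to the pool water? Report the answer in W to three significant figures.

69200 W

In absolute terms T_C = 287.04 K and T_H = 302.59 K, so ΔT = 15.56 K.
COP_Carnot = T_H/ΔT = 302.59/15.56 = 19.45.
The heat pump delivers Q̇_H = COP × Ẇ = 72950 W; the resistance heater delivers Ẇ = 3750 W.
Extra = (COP − 1)·Ẇ = 69200 W.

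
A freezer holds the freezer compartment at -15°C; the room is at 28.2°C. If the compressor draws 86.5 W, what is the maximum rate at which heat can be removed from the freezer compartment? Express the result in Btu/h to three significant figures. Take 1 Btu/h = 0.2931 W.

1760 Btu/h

In absolute terms T_C = 258.15 K and T_H = 301.35 K, so ΔT = 43.20 K.
COP_Carnot = T_C/ΔT = 258.15/43.20 = 5.976.
Q̇_max = COP_Carnot × Ẇ = 5.976 × 86.50 W = 516.9 W = 1764 Btu/h.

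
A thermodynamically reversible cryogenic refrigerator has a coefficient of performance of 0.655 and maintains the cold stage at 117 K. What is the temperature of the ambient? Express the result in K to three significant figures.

296 K

COP_R = T_C/(T_H − T_C) gives T_H − T_C = T_C/COP.
With T_C = 117.00 K, T_H = 117.00 × (1 + 1/0.655) = 295.63 K.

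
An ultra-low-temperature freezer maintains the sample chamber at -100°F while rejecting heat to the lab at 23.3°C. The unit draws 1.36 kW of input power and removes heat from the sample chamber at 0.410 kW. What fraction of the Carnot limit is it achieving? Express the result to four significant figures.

0.1458

COP_actual = Q̇_C/Ẇ = 0.4100/1.360 = 0.3015.
In absolute terms T_C = 199.82 K and T_H = 296.45 K, so ΔT = 96.63 K.
COP_Carnot = T_C/ΔT = 199.82/96.63 = 2.068.
η_II = COP_actual/COP_Carnot = 0.3015/2.068 = 0.1458.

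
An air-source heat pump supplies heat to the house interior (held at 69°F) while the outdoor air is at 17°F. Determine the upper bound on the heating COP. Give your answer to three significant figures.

In absolute terms T_C = 264.82 K and T_H = 293.71 K, so ΔT = 28.89 K.
For a reversible cycle, COP_Carnot = T_H/ΔT = 293.71/28.89 = 10.17.

10.2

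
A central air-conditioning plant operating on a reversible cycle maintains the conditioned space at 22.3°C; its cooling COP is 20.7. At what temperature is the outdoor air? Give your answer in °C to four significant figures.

36.57 °C

COP_R = T_C/(T_H − T_C) gives T_H − T_C = T_C/COP.
With T_C = 295.45 K, T_H = 295.45 × (1 + 1/20.7) = 309.72 K.
Converting, 309.72 K = 36.57°C.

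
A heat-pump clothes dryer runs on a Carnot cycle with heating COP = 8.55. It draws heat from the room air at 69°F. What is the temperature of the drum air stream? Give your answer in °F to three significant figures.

COP_HP = T_H/(T_H − T_C) rearranges to T_H = COP·T_C/(COP − 1).
With T_C = 293.71 K, T_H = 8.55 × 293.71/7.550 = 332.61 K.
Converting, 332.61 K = 139.02°F.

139 °F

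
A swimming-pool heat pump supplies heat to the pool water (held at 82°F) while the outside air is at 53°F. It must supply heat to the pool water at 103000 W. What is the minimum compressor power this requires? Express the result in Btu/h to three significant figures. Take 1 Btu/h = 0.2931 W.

18800 Btu/h

In absolute terms T_C = 284.82 K and T_H = 300.93 K, so ΔT = 16.11 K.
COP_Carnot = T_H/ΔT = 300.93/16.11 = 18.68.
Ẇ_min = Q̇/COP_Carnot = 103000/18.68 = 5514 W = 18810 Btu/h.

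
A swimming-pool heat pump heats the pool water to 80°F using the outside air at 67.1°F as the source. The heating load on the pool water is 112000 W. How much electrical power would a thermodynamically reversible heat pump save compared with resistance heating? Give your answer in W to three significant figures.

109000 W

In absolute terms T_C = 292.65 K and T_H = 299.82 K, so ΔT = 7.167 K.
COP_Carnot = T_H/ΔT = 299.82/7.167 = 41.83.
Resistance heating needs Ẇ_res = Q̇_H = 112000 W; the reversible heat pump needs only Ẇ_hp = Q̇_H/COP = 2677 W.
Saving = 112000 − 2677 = 109300 W.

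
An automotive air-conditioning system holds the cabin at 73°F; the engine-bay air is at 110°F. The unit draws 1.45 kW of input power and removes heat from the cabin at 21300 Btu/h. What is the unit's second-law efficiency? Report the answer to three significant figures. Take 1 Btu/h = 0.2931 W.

0.299

Converting, Q̇_C = 21300 Btu/h = 6.243 kW, so COP_actual = Q̇_C/Ẇ = 6.243/1.450 = 4.306.
In absolute terms T_C = 295.93 K and T_H = 316.48 K, so ΔT = 20.56 K.
COP_Carnot = T_C/ΔT = 295.93/20.56 = 14.40.
η_II = COP_actual/COP_Carnot = 4.306/14.40 = 0.2991.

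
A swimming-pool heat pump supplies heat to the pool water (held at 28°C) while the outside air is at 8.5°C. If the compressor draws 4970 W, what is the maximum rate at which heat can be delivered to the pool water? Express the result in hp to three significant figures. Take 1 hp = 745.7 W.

103 hp

In absolute terms T_C = 281.65 K and T_H = 301.15 K, so ΔT = 19.50 K.
COP_Carnot = T_H/ΔT = 301.15/19.50 = 15.44.
Q̇_max = COP_Carnot × Ẇ = 15.44 × 4970 W = 76750 W = 102.9 hp.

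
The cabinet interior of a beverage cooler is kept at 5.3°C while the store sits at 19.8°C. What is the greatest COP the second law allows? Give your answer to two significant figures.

19

In absolute terms T_C = 278.45 K and T_H = 292.95 K, so ΔT = 14.50 K.
For a reversible cycle, COP_Carnot = T_C/ΔT = 278.45/14.50 = 19.20.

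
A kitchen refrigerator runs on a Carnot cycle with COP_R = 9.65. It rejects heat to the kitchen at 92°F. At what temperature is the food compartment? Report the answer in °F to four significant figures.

40.20 °F

For a Carnot refrigerator COP_R = T_C/(T_H − T_C), so T_C = COP·T_H/(1 + COP).
With T_H = 306.48 K, T_C = 9.65 × 306.48/10.65 = 277.71 K.
Converting, 277.71 K = 40.20°F.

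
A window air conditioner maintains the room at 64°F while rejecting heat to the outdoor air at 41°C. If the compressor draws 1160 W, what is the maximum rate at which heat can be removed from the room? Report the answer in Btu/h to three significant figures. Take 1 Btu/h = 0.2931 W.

In absolute terms T_C = 290.93 K and T_H = 314.15 K, so ΔT = 23.22 K.
COP_Carnot = T_C/ΔT = 290.93/23.22 = 12.53.
Q̇_max = COP_Carnot × Ẇ = 12.53 × 1160 W = 14530 W = 49580 Btu/h.

49600 Btu/h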